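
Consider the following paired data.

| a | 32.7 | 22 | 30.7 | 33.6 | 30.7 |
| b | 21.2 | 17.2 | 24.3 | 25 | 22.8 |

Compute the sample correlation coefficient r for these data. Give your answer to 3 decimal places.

0.859

n = 5, Σa = 149.7, Σb = 110.5, Σa² = 4567.23, Σb² = 2480.61, Σab = 3357.61
nΣab − ΣaΣb = 16788.05 − 16541.85 = 246.2
nΣa² − (Σa)² = 22836.15 − 22410.09 = 426.06; nΣb² − (Σb)² = 12403.05 − 12210.25 = 192.8
r = 246.2 / √(426.06 × 192.8) = 246.2 / 286.6084 ≈ 0.859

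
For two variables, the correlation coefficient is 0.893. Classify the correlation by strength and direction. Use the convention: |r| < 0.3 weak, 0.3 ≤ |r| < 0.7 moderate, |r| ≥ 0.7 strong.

strong positive

r = 0.893 > 0 so the relationship is positive.
|r| = 0.893, which falls in the strong range.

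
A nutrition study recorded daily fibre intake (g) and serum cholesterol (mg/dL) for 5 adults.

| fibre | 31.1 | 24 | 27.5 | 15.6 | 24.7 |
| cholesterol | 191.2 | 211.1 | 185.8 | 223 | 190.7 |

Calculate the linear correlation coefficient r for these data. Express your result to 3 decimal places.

-0.854

n = 5, Σx = 122.9, Σy = 1001.8, Σx² = 3152.91, Σy² = 201737.78, Σxy = 24311.31
nΣxy − ΣxΣy = 121556.55 − 123121.22 = -1564.67
nΣx² − (Σx)² = 15764.55 − 15104.41 = 660.14; nΣy² − (Σy)² = 1008688.9 − 1003603.24 = 5085.66
r = -1564.67 / √(660.14 × 5085.66) = -1564.67 / 1832.2793 ≈ -0.854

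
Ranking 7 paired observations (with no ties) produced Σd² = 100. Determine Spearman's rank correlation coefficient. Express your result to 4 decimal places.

ρ = 1 − 6Σd² / [n(n²−1)] = 1 − 6×100 / (7×48)
  = 1 − 600/336 = 1 − 1.78571 ≈ -0.7857

-0.7857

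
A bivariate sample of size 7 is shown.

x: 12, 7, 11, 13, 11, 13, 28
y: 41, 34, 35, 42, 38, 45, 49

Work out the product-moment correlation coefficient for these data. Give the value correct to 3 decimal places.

n = 7, Σx = 95, Σy = 284, Σx² = 1557, Σy² = 11696, Σxy = 4036
nΣxy − ΣxΣy = 28252 − 26980 = 1272
nΣx² − (Σx)² = 10899 − 9025 = 1874; nΣy² − (Σy)² = 81872 − 80656 = 1216
r = 1272 / √(1874 × 1216) = 1272 / 1509.5642 ≈ 0.843

0.843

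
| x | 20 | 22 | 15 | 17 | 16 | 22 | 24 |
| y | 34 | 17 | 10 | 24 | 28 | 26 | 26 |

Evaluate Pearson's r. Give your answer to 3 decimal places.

n = 7, Σx = 136, Σy = 165, Σx² = 2714, Σy² = 4257, Σxy = 3256
nΣxy − ΣxΣy = 22792 − 22440 = 352
nΣx² − (Σx)² = 18998 − 18496 = 502; nΣy² − (Σy)² = 29799 − 27225 = 2574
r = 352 / √(502 × 2574) = 352 / 1136.7269 ≈ 0.310

0.310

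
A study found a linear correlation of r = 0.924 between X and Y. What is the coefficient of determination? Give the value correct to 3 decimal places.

0.854

r² = (0.924)² = 0.854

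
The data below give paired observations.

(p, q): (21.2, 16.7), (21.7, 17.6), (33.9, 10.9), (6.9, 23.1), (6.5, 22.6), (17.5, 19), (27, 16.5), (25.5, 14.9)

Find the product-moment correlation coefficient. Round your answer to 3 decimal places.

-0.976

n = 8, Σp = 160.2, Σq = 141.3, Σp² = 3844.9, Σq² = 2607.09, Σpq = 2569.71
nΣpq − ΣpΣq = 20557.68 − 22636.26 = -2078.58
nΣp² − (Σp)² = 30759.2 − 25664.04 = 5095.16; nΣq² − (Σq)² = 20856.72 − 19965.69 = 891.03
r = -2078.58 / √(5095.16 × 891.03) = -2078.58 / 2130.7136 ≈ -0.976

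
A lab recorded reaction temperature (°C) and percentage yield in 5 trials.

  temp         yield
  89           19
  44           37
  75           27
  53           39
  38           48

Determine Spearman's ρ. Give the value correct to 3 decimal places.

Rank temp: 5, 2, 4, 3, 1
Rank yield: 1, 3, 2, 4, 5
d = rank(temp) − rank(yield): 4, -1, 2, -1, -4; Σd² = 38
ρ = 1 − 6Σd² / [n(n²−1)] = 1 − 6×38 / (5×24) = 1 − 228/120 ≈ -0.900

-0.900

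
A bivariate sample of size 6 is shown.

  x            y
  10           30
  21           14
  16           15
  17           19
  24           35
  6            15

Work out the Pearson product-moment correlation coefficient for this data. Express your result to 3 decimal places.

0.272

n = 6, Σx = 94, Σy = 128, Σx² = 1698, Σy² = 3132, Σxy = 2087
nΣxy − ΣxΣy = 12522 − 12032 = 490
nΣx² − (Σx)² = 10188 − 8836 = 1352; nΣy² − (Σy)² = 18792 − 16384 = 2408
r = 490 / √(1352 × 2408) = 490 / 1804.3326 ≈ 0.272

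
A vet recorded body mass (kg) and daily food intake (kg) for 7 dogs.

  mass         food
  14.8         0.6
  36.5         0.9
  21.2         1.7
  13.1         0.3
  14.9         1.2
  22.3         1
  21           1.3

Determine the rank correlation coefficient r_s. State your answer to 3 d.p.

0.429

Rank mass: 2, 7, 5, 1, 3, 6, 4
Rank food: 2, 3, 7, 1, 5, 4, 6
d = rank(mass) − rank(food): 0, 4, -2, 0, -2, 2, -2; Σd² = 32
ρ = 1 − 6Σd² / [n(n²−1)] = 1 − 6×32 / (7×48) = 1 − 192/336 ≈ 0.429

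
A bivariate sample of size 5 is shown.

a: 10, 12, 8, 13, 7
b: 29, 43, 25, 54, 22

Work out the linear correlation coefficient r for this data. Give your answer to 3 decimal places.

0.959

n = 5, Σa = 50, Σb = 173, Σa² = 526, Σb² = 6715, Σab = 1862
nΣab − ΣaΣb = 9310 − 8650 = 660
nΣa² − (Σa)² = 2630 − 2500 = 130; nΣb² − (Σb)² = 33575 − 29929 = 3646
r = 660 / √(130 × 3646) = 660 / 688.4621 ≈ 0.959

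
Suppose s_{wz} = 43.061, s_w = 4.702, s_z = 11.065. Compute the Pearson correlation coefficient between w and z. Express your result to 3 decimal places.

0.828

r = Cov(w,z) / (s_w · s_z) = 43.061 / (4.702 × 11.065)
  = 43.061 / 52.0276 ≈ 0.828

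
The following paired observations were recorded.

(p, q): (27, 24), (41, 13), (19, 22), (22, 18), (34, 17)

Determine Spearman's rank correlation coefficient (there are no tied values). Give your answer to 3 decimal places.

Rank p: 3, 5, 1, 2, 4
Rank q: 5, 1, 4, 3, 2
d = rank(p) − rank(q): -2, 4, -3, -1, 2; Σd² = 34
ρ = 1 − 6Σd² / [n(n²−1)] = 1 − 6×34 / (5×24) = 1 − 204/120 ≈ -0.700

-0.700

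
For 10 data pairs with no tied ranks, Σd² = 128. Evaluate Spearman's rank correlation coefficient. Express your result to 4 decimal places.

0.2242

ρ = 1 − 6Σd² / [n(n²−1)] = 1 − 6×128 / (10×99)
  = 1 − 768/990 = 1 − 0.77576 ≈ 0.2242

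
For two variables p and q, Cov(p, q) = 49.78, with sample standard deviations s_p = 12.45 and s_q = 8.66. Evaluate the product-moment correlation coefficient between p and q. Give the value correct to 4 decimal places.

0.4617

r = Cov(p,q) / (s_p · s_q) = 49.78 / (12.45 × 8.66)
  = 49.78 / 107.8170 ≈ 0.4617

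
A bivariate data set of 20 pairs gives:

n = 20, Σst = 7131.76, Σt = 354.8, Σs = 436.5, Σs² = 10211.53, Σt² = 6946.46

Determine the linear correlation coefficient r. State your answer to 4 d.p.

r = (nΣst − ΣsΣt) / √[(nΣs² − (Σs)²)(nΣt² − (Σt)²)]
Numerator: 20×7131.76 − 436.5×354.8 = -12235
Denominator: √[(204230.6 − 190532.25)(138929.2 − 125883.04)] = √[13698.35 × 13046.16] = 13368.2783
r = -12235 / 13368.2783 ≈ -0.9152

-0.9152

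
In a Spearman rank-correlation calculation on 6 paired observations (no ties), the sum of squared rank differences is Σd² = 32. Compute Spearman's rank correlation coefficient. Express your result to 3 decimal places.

0.086

ρ = 1 − 6Σd² / [n(n²−1)] = 1 − 6×32 / (6×35)
  = 1 − 192/210 = 1 − 0.9143 ≈ 0.086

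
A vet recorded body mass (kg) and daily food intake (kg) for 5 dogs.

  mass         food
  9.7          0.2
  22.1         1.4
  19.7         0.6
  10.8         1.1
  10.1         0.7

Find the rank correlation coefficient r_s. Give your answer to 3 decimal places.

0.700

Rank mass: 1, 5, 4, 3, 2
Rank food: 1, 5, 2, 4, 3
d = rank(mass) − rank(food): 0, 0, 2, -1, -1; Σd² = 6
ρ = 1 − 6Σd² / [n(n²−1)] = 1 − 6×6 / (5×24) = 1 − 36/120 ≈ 0.700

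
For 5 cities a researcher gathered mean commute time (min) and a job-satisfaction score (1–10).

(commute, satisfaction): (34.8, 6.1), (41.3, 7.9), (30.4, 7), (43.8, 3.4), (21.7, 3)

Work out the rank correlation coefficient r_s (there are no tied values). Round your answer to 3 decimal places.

Rank commute: 3, 4, 2, 5, 1
Rank satisfaction: 3, 5, 4, 2, 1
d = rank(commute) − rank(satisfaction): 0, -1, -2, 3, 0; Σd² = 14
ρ = 1 − 6Σd² / [n(n²−1)] = 1 − 6×14 / (5×24) = 1 − 84/120 ≈ 0.300

0.300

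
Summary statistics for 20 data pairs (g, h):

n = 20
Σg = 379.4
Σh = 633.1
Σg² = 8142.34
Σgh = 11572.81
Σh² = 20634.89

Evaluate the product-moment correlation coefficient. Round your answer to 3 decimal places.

r = (nΣgh − ΣgΣh) / √[(nΣg² − (Σg)²)(nΣh² − (Σh)²)]
Numerator: 20×11572.81 − 379.4×633.1 = -8741.94
Denominator: √[(162846.8 − 143944.36)(412697.8 − 400815.61)] = √[18902.44 × 11882.19] = 14986.7403
r = -8741.94 / 14986.7403 ≈ -0.583

-0.583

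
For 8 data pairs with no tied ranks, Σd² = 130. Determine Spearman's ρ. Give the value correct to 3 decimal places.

ρ = 1 − 6Σd² / [n(n²−1)] = 1 − 6×130 / (8×63)
  = 1 − 780/504 = 1 − 1.5476 ≈ -0.548

-0.548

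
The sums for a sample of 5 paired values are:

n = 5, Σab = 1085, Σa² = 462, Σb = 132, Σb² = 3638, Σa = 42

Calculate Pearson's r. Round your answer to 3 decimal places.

r = (nΣab − ΣaΣb) / √[(nΣa² − (Σa)²)(nΣb² − (Σb)²)]
Numerator: 5×1085 − 42×132 = -119
Denominator: √[(2310 − 1764)(18190 − 17424)] = √[546 × 766] = 646.7117
r = -119 / 646.7117 ≈ -0.184

-0.184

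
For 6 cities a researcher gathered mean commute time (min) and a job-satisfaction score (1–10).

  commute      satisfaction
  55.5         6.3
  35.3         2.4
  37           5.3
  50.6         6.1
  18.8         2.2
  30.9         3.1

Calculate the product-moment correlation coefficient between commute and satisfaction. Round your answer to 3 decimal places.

n = 6, Σx = 228.1, Σy = 25.4, Σx² = 9563.95, Σy² = 125.2, Σxy = 1076.28
nΣxy − ΣxΣy = 6457.68 − 5793.74 = 663.94
nΣx² − (Σx)² = 57383.7 − 52029.61 = 5354.09; nΣy² − (Σy)² = 751.2 − 645.16 = 106.04
r = 663.94 / √(5354.09 × 106.04) = 663.94 / 753.4903 ≈ 0.881

0.881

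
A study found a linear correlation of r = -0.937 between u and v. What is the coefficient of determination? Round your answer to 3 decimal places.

0.878

r² = (-0.937)² = 0.878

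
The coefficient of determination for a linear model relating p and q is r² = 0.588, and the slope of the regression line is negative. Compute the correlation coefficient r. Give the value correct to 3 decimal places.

|r| = √0.588 = 0.767
The association is negative, so r = −0.767.

-0.767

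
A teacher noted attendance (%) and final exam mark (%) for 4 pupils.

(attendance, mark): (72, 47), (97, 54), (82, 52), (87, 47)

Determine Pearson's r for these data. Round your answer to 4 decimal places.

n = 4, Σx = 338, Σy = 200, Σx² = 28886, Σy² = 10038, Σxy = 16975
nΣxy − ΣxΣy = 67900 − 67600 = 300
nΣx² − (Σx)² = 115544 − 114244 = 1300; nΣy² − (Σy)² = 40152 − 40000 = 152
r = 300 / √(1300 × 152) = 300 / 444.5222 ≈ 0.6749

0.6749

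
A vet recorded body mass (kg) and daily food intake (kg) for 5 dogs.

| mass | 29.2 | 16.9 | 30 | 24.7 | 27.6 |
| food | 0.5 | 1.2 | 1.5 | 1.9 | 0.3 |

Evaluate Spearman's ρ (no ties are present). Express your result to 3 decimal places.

Rank mass: 4, 1, 5, 2, 3
Rank food: 2, 3, 4, 5, 1
d = rank(mass) − rank(food): 2, -2, 1, -3, 2; Σd² = 22
ρ = 1 − 6Σd² / [n(n²−1)] = 1 − 6×22 / (5×24) = 1 − 132/120 ≈ -0.100

-0.100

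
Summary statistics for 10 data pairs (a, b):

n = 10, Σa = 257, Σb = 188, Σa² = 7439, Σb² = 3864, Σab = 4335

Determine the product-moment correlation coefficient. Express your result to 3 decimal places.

r = (nΣab − ΣaΣb) / √[(nΣa² − (Σa)²)(nΣb² − (Σb)²)]
Numerator: 10×4335 − 257×188 = -4966
Denominator: √[(74390 − 66049)(38640 − 35344)] = √[8341 × 3296] = 5243.2753
r = -4966 / 5243.2753 ≈ -0.947

-0.947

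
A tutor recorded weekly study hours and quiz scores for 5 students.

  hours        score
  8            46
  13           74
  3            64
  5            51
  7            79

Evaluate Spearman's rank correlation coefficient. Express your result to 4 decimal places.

0.1000

Rank hours: 4, 5, 1, 2, 3
Rank score: 1, 4, 3, 2, 5
d = rank(hours) − rank(score): 3, 1, -2, 0, -2; Σd² = 18
ρ = 1 − 6Σd² / [n(n²−1)] = 1 − 6×18 / (5×24) = 1 − 108/120 ≈ 0.1000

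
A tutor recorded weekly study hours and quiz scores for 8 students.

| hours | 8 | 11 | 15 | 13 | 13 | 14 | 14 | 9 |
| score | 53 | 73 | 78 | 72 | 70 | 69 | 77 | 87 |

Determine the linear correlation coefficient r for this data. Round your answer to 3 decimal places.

0.288

n = 8, Σx = 97, Σy = 579, Σx² = 1221, Σy² = 42565, Σxy = 7070
nΣxy − ΣxΣy = 56560 − 56163 = 397
nΣx² − (Σx)² = 9768 − 9409 = 359; nΣy² − (Σy)² = 340520 − 335241 = 5279
r = 397 / √(359 × 5279) = 397 / 1376.6485 ≈ 0.288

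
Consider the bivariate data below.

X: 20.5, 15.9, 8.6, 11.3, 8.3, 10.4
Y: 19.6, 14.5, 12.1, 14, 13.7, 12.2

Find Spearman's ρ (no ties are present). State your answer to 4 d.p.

Rank X: 6, 5, 2, 4, 1, 3
Rank Y: 6, 5, 1, 4, 3, 2
d = rank(X) − rank(Y): 0, 0, 1, 0, -2, 1; Σd² = 6
ρ = 1 − 6Σd² / [n(n²−1)] = 1 − 6×6 / (6×35) = 1 − 36/210 ≈ 0.8286

0.8286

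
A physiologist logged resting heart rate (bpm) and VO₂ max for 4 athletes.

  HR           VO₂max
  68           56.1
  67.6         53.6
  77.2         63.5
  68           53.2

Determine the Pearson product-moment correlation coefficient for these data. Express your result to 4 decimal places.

n = 4, Σx = 280.8, Σy = 226.4, Σx² = 19777.6, Σy² = 12882.66, Σxy = 15957.96
nΣxy − ΣxΣy = 63831.84 − 63573.12 = 258.72
nΣx² − (Σx)² = 79110.4 − 78848.64 = 261.76; nΣy² − (Σy)² = 51530.64 − 51256.96 = 273.68
r = 258.72 / √(261.76 × 273.68) = 258.72 / 267.6537 ≈ 0.9666

0.9666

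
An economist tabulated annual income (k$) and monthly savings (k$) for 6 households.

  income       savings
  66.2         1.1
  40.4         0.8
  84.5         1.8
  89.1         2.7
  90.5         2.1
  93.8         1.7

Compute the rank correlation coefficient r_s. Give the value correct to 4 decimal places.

0.6000

Rank income: 2, 1, 3, 4, 5, 6
Rank savings: 2, 1, 4, 6, 5, 3
d = rank(income) − rank(savings): 0, 0, -1, -2, 0, 3; Σd² = 14
ρ = 1 − 6Σd² / [n(n²−1)] = 1 − 6×14 / (6×35) = 1 − 84/210 ≈ 0.6000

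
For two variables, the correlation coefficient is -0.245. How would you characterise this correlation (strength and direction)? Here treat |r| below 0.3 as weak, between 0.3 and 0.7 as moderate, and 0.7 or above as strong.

r = -0.245 < 0 so the relationship is negative.
|r| = 0.245, which falls in the weak range.

weak negative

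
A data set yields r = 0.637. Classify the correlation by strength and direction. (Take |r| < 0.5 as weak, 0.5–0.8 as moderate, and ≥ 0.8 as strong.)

moderate positive

r = 0.637 > 0 so the relationship is positive.
|r| = 0.637, which falls in the moderate range.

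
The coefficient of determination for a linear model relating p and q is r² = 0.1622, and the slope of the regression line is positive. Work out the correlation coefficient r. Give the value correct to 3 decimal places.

|r| = √0.1622 = 0.403
The association is positive, so r = 0.403.

0.403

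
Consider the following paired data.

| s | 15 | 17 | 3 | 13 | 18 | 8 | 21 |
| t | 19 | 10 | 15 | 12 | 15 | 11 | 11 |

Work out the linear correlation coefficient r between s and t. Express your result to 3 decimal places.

n = 7, Σs = 95, Σt = 93, Σs² = 1521, Σt² = 1297, Σst = 1245
nΣst − ΣsΣt = 8715 − 8835 = -120
nΣs² − (Σs)² = 10647 − 9025 = 1622; nΣt² − (Σt)² = 9079 − 8649 = 430
r = -120 / √(1622 × 430) = -120 / 835.1407 ≈ -0.144

-0.144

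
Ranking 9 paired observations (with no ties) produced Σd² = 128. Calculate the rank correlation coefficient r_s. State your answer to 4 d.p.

-0.0667

ρ = 1 − 6Σd² / [n(n²−1)] = 1 − 6×128 / (9×80)
  = 1 − 768/720 = 1 − 1.06667 ≈ -0.0667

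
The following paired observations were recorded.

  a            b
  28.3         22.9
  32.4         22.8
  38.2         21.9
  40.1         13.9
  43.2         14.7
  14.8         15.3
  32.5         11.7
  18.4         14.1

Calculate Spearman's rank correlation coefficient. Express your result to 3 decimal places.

-0.286

Rank a: 3, 4, 6, 7, 8, 1, 5, 2
Rank b: 8, 7, 6, 2, 4, 5, 1, 3
d = rank(a) − rank(b): -5, -3, 0, 5, 4, -4, 4, -1; Σd² = 108
ρ = 1 − 6Σd² / [n(n²−1)] = 1 − 6×108 / (8×63) = 1 − 648/504 ≈ -0.286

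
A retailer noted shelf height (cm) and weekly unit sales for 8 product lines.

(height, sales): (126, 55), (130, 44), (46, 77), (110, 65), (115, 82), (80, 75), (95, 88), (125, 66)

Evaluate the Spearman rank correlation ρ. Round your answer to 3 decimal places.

Rank height: 7, 8, 1, 4, 5, 2, 3, 6
Rank sales: 2, 1, 6, 3, 7, 5, 8, 4
d = rank(height) − rank(sales): 5, 7, -5, 1, -2, -3, -5, 2; Σd² = 142
ρ = 1 − 6Σd² / [n(n²−1)] = 1 − 6×142 / (8×63) = 1 − 852/504 ≈ -0.690

-0.690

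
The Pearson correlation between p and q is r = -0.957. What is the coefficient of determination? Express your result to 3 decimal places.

r² = (-0.957)² = 0.916

0.916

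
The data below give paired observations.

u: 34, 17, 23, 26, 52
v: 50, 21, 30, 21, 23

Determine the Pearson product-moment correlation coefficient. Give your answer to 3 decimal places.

n = 5, Σu = 152, Σv = 145, Σu² = 5354, Σv² = 4811, Σuv = 4489
nΣuv − ΣuΣv = 22445 − 22040 = 405
nΣu² − (Σu)² = 26770 − 23104 = 3666; nΣv² − (Σv)² = 24055 − 21025 = 3030
r = 405 / √(3666 × 3030) = 405 / 3332.8636 ≈ 0.122

0.122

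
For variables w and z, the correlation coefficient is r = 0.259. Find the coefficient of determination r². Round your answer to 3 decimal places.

r² = (0.259)² = 0.067

0.067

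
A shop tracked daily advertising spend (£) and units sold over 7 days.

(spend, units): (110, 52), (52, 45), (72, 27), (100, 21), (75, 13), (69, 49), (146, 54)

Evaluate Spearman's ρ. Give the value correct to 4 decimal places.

0.3571

Rank spend: 6, 1, 3, 5, 4, 2, 7
Rank units: 6, 4, 3, 2, 1, 5, 7
d = rank(spend) − rank(units): 0, -3, 0, 3, 3, -3, 0; Σd² = 36
ρ = 1 − 6Σd² / [n(n²−1)] = 1 − 6×36 / (7×48) = 1 − 216/336 ≈ 0.3571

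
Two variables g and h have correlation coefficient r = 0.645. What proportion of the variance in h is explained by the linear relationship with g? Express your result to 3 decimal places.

r² = (0.645)² = 0.416

0.416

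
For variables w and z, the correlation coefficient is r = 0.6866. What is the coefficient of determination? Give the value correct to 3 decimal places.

0.471

r² = (0.6866)² = 0.471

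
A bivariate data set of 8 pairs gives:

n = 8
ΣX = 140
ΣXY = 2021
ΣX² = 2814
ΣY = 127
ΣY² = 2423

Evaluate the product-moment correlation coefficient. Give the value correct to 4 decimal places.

r = (nΣXY − ΣXΣY) / √[(nΣX² − (ΣX)²)(nΣY² − (ΣY)²)]
Numerator: 8×2021 − 140×127 = -1612
Denominator: √[(22512 − 19600)(19384 − 16129)] = √[2912 × 3255] = 3078.7270
r = -1612 / 3078.7270 ≈ -0.5236

-0.5236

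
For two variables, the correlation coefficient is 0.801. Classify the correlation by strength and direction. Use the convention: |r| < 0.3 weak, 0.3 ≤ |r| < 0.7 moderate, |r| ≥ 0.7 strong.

strong positive

r = 0.801 > 0 so the relationship is positive.
|r| = 0.801, which falls in the strong range.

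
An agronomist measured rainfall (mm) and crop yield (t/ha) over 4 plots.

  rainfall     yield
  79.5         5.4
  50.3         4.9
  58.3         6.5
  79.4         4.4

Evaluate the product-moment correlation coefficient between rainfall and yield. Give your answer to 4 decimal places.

-0.3409

n = 4, Σx = 267.5, Σy = 21.2, Σx² = 18553.59, Σy² = 114.78, Σxy = 1404.08
nΣxy − ΣxΣy = 5616.32 − 5671 = -54.68
nΣx² − (Σx)² = 74214.36 − 71556.25 = 2658.11; nΣy² − (Σy)² = 459.12 − 449.44 = 9.68
r = -54.68 / √(2658.11 × 9.68) = -54.68 / 160.4073 ≈ -0.3409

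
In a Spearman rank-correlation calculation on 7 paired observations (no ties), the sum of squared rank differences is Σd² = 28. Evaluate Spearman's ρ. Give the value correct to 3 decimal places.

0.500

ρ = 1 − 6Σd² / [n(n²−1)] = 1 − 6×28 / (7×48)
  = 1 − 168/336 = 1 − 0.5000 ≈ 0.500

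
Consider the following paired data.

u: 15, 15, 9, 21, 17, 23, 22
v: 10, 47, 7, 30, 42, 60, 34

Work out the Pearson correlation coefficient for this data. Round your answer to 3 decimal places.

0.666

n = 7, Σu = 122, Σv = 230, Σu² = 2274, Σv² = 9778, Σuv = 4390
nΣuv − ΣuΣv = 30730 − 28060 = 2670
nΣu² − (Σu)² = 15918 − 14884 = 1034; nΣv² − (Σv)² = 68446 − 52900 = 15546
r = 2670 / √(1034 × 15546) = 2670 / 4009.3097 ≈ 0.666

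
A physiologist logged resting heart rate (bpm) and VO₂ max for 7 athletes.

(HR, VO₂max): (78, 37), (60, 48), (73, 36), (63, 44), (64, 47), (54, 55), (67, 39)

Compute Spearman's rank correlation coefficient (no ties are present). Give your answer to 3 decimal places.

Rank HR: 7, 2, 6, 3, 4, 1, 5
Rank VO₂max: 2, 6, 1, 4, 5, 7, 3
d = rank(HR) − rank(VO₂max): 5, -4, 5, -1, -1, -6, 2; Σd² = 108
ρ = 1 − 6Σd² / [n(n²−1)] = 1 − 6×108 / (7×48) = 1 − 648/336 ≈ -0.929

-0.929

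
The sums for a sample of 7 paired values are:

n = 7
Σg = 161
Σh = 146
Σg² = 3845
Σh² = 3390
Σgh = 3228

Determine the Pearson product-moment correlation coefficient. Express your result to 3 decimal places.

r = (nΣgh − ΣgΣh) / √[(nΣg² − (Σg)²)(nΣh² − (Σh)²)]
Numerator: 7×3228 − 161×146 = -910
Denominator: √[(26915 − 25921)(23730 − 21316)] = √[994 × 2414] = 1549.0371
r = -910 / 1549.0371 ≈ -0.587

-0.587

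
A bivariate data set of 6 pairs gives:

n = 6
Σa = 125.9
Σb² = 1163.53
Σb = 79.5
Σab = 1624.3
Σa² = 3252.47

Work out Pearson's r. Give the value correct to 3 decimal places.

r = (nΣab − ΣaΣb) / √[(nΣa² − (Σa)²)(nΣb² − (Σb)²)]
Numerator: 6×1624.3 − 125.9×79.5 = -263.25
Denominator: √[(19514.82 − 15850.81)(6981.18 − 6320.25)] = √[3664.01 × 660.93] = 1556.1665
r = -263.25 / 1556.1665 ≈ -0.169

-0.169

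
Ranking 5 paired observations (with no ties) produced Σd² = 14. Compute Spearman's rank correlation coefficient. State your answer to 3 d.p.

0.300

ρ = 1 − 6Σd² / [n(n²−1)] = 1 − 6×14 / (5×24)
  = 1 − 84/120 = 1 − 0.7000 ≈ 0.300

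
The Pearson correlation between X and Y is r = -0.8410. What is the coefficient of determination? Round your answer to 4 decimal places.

0.7073

r² = (-0.8410)² = 0.7073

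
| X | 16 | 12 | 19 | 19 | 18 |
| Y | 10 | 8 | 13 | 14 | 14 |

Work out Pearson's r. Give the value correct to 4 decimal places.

0.9413

n = 5, ΣX = 84, ΣY = 59, ΣX² = 1446, ΣY² = 725, ΣXY = 1021
nΣXY − ΣXΣY = 5105 − 4956 = 149
nΣX² − (ΣX)² = 7230 − 7056 = 174; nΣY² − (ΣY)² = 3625 − 3481 = 144
r = 149 / √(174 × 144) = 149 / 158.2909 ≈ 0.9413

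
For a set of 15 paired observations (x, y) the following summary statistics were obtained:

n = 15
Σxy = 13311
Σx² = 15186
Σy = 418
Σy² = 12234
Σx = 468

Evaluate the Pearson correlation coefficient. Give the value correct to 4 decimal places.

0.4605

r = (nΣxy − ΣxΣy) / √[(nΣx² − (Σx)²)(nΣy² − (Σy)²)]
Numerator: 15×13311 − 468×418 = 4041
Denominator: √[(227790 − 219024)(183510 − 174724)] = √[8766 × 8786] = 8775.9943
r = 4041 / 8775.9943 ≈ 0.4605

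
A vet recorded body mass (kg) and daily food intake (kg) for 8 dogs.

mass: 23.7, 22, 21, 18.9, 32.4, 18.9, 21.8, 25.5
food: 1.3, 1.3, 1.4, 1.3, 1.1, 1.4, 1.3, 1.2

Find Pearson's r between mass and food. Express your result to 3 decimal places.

n = 8, Σx = 184.2, Σy = 10.3, Σx² = 4376.36, Σy² = 13.33, Σxy = 234.42
nΣxy − ΣxΣy = 1875.36 − 1897.26 = -21.9
nΣx² − (Σx)² = 35010.88 − 33929.64 = 1081.24; nΣy² − (Σy)² = 106.64 − 106.09 = 0.55
r = -21.9 / √(1081.24 × 0.55) = -21.9 / 24.3861 ≈ -0.898

-0.898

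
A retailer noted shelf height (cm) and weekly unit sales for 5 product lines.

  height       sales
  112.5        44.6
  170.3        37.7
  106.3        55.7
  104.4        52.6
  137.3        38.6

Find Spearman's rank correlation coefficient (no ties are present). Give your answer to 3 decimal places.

-0.900

Rank height: 3, 5, 2, 1, 4
Rank sales: 3, 1, 5, 4, 2
d = rank(height) − rank(sales): 0, 4, -3, -3, 2; Σd² = 38
ρ = 1 − 6Σd² / [n(n²−1)] = 1 − 6×38 / (5×24) = 1 − 228/120 ≈ -0.900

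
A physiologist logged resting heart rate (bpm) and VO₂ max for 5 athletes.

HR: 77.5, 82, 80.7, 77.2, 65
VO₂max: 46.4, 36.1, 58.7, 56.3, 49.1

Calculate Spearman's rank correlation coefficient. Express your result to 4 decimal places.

-0.3000

Rank HR: 3, 5, 4, 2, 1
Rank VO₂max: 2, 1, 5, 4, 3
d = rank(HR) − rank(VO₂max): 1, 4, -1, -2, -2; Σd² = 26
ρ = 1 − 6Σd² / [n(n²−1)] = 1 − 6×26 / (5×24) = 1 − 156/120 ≈ -0.3000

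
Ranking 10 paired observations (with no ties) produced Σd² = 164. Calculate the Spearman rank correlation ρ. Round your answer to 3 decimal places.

0.006

ρ = 1 − 6Σd² / [n(n²−1)] = 1 − 6×164 / (10×99)
  = 1 − 984/990 = 1 − 0.9939 ≈ 0.006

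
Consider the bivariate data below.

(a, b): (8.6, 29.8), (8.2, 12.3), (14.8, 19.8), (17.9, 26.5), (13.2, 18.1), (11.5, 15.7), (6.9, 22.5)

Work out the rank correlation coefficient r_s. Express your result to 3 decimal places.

0.179

Rank a: 3, 2, 6, 7, 5, 4, 1
Rank b: 7, 1, 4, 6, 3, 2, 5
d = rank(a) − rank(b): -4, 1, 2, 1, 2, 2, -4; Σd² = 46
ρ = 1 − 6Σd² / [n(n²−1)] = 1 − 6×46 / (7×48) = 1 − 276/336 ≈ 0.179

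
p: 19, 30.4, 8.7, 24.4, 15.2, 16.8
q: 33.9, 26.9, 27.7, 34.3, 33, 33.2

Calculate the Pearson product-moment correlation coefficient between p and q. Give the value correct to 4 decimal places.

n = 6, Σp = 114.5, Σq = 189, Σp² = 2469.49, Σq² = 6007.84, Σpq = 3599.13
nΣpq − ΣpΣq = 21594.78 − 21640.5 = -45.72
nΣp² − (Σp)² = 14816.94 − 13110.25 = 1706.69; nΣq² − (Σq)² = 36047.04 − 35721 = 326.04
r = -45.72 / √(1706.69 × 326.04) = -45.72 / 745.9552 ≈ -0.0613

-0.0613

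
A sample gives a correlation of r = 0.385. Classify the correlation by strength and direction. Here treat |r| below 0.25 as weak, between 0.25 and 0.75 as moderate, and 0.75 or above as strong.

moderate positive

r = 0.385 > 0 so the relationship is positive.
|r| = 0.385, which falls in the moderate range.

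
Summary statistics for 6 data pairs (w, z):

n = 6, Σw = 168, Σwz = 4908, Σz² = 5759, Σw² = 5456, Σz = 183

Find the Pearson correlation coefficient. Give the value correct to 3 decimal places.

r = (nΣwz − ΣwΣz) / √[(nΣw² − (Σw)²)(nΣz² − (Σz)²)]
Numerator: 6×4908 − 168×183 = -1296
Denominator: √[(32736 − 28224)(34554 − 33489)] = √[4512 × 1065] = 2192.0949
r = -1296 / 2192.0949 ≈ -0.591

-0.591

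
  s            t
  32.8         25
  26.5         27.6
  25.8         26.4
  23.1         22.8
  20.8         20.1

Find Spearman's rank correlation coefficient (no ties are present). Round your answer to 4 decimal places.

Rank s: 5, 4, 3, 2, 1
Rank t: 3, 5, 4, 2, 1
d = rank(s) − rank(t): 2, -1, -1, 0, 0; Σd² = 6
ρ = 1 − 6Σd² / [n(n²−1)] = 1 − 6×6 / (5×24) = 1 − 36/120 ≈ 0.7000

0.7000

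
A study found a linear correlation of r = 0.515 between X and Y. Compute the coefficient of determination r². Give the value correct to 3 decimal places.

0.265

r² = (0.515)² = 0.265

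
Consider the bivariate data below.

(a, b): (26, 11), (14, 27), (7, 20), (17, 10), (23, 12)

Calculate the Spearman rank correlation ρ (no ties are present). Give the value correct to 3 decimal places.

-0.600

Rank a: 5, 2, 1, 3, 4
Rank b: 2, 5, 4, 1, 3
d = rank(a) − rank(b): 3, -3, -3, 2, 1; Σd² = 32
ρ = 1 − 6Σd² / [n(n²−1)] = 1 − 6×32 / (5×24) = 1 − 192/120 ≈ -0.600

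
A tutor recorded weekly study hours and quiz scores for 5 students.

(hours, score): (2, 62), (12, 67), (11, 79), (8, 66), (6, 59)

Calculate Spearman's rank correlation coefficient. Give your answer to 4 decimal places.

0.8000

Rank hours: 1, 5, 4, 3, 2
Rank score: 2, 4, 5, 3, 1
d = rank(hours) − rank(score): -1, 1, -1, 0, 1; Σd² = 4
ρ = 1 − 6Σd² / [n(n²−1)] = 1 − 6×4 / (5×24) = 1 − 24/120 ≈ 0.8000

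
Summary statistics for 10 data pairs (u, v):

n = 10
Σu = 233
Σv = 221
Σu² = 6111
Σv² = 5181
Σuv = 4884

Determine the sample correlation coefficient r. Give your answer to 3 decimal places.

-0.590

r = (nΣuv − ΣuΣv) / √[(nΣu² − (Σu)²)(nΣv² − (Σv)²)]
Numerator: 10×4884 − 233×221 = -2653
Denominator: √[(61110 − 54289)(51810 − 48841)] = √[6821 × 2969] = 4500.1721
r = -2653 / 4500.1721 ≈ -0.590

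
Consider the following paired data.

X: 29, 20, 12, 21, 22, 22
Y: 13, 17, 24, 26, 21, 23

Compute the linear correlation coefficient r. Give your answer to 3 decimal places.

-0.645

n = 6, ΣX = 126, ΣY = 124, ΣX² = 2794, ΣY² = 2680, ΣXY = 2519
nΣXY − ΣXΣY = 15114 − 15624 = -510
nΣX² − (ΣX)² = 16764 − 15876 = 888; nΣY² − (ΣY)² = 16080 − 15376 = 704
r = -510 / √(888 × 704) = -510 / 790.6655 ≈ -0.645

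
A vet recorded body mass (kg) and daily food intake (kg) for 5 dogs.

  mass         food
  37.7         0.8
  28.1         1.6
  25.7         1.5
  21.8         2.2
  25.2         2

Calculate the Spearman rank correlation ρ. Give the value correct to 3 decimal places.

-0.900

Rank mass: 5, 4, 3, 1, 2
Rank food: 1, 3, 2, 5, 4
d = rank(mass) − rank(food): 4, 1, 1, -4, -2; Σd² = 38
ρ = 1 − 6Σd² / [n(n²−1)] = 1 − 6×38 / (5×24) = 1 − 228/120 ≈ -0.900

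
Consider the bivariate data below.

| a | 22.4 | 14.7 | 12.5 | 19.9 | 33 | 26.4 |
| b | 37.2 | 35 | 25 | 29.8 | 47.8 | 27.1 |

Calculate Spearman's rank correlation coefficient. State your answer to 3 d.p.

0.600

Rank a: 4, 2, 1, 3, 6, 5
Rank b: 5, 4, 1, 3, 6, 2
d = rank(a) − rank(b): -1, -2, 0, 0, 0, 3; Σd² = 14
ρ = 1 − 6Σd² / [n(n²−1)] = 1 − 6×14 / (6×35) = 1 − 84/210 ≈ 0.600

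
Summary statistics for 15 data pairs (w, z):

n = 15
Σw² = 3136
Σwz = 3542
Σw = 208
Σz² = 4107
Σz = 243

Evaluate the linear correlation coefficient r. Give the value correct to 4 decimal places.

r = (nΣwz − ΣwΣz) / √[(nΣw² − (Σw)²)(nΣz² − (Σz)²)]
Numerator: 15×3542 − 208×243 = 2586
Denominator: √[(47040 − 43264)(61605 − 59049)] = √[3776 × 2556] = 3106.6793
r = 2586 / 3106.6793 ≈ 0.8324

0.8324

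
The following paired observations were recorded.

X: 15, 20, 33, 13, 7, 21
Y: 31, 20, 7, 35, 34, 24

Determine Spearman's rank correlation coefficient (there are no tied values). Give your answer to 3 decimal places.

-0.886

Rank X: 3, 4, 6, 2, 1, 5
Rank Y: 4, 2, 1, 6, 5, 3
d = rank(X) − rank(Y): -1, 2, 5, -4, -4, 2; Σd² = 66
ρ = 1 − 6Σd² / [n(n²−1)] = 1 − 6×66 / (6×35) = 1 − 396/210 ≈ -0.886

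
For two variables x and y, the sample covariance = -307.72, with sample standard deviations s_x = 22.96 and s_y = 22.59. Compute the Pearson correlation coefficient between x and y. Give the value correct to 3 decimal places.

r = Cov(x,y) / (s_x · s_y) = -307.72 / (22.96 × 22.59)
  = -307.72 / 518.6664 ≈ -0.593

-0.593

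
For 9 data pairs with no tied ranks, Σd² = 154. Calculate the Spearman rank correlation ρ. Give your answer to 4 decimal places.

-0.2833

ρ = 1 − 6Σd² / [n(n²−1)] = 1 − 6×154 / (9×80)
  = 1 − 924/720 = 1 − 1.28333 ≈ -0.2833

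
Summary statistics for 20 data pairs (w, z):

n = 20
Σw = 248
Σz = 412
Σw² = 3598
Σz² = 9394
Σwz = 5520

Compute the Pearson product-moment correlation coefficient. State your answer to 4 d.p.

0.5972

r = (nΣwz − ΣwΣz) / √[(nΣw² − (Σw)²)(nΣz² − (Σz)²)]
Numerator: 20×5520 − 248×412 = 8224
Denominator: √[(71960 − 61504)(187880 − 169744)] = √[10456 × 18136] = 13770.6215
r = 8224 / 13770.6215 ≈ 0.5972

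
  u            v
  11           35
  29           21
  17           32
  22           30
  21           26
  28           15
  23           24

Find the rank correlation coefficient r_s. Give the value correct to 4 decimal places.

-0.9286

Rank u: 1, 7, 2, 4, 3, 6, 5
Rank v: 7, 2, 6, 5, 4, 1, 3
d = rank(u) − rank(v): -6, 5, -4, -1, -1, 5, 2; Σd² = 108
ρ = 1 − 6Σd² / [n(n²−1)] = 1 − 6×108 / (7×48) = 1 − 648/336 ≈ -0.9286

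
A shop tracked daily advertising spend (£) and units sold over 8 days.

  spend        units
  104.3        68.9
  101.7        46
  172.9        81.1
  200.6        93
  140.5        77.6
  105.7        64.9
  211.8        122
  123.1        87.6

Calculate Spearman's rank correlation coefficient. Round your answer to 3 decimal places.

0.905

Rank spend: 2, 1, 6, 7, 5, 3, 8, 4
Rank units: 3, 1, 5, 7, 4, 2, 8, 6
d = rank(spend) − rank(units): -1, 0, 1, 0, 1, 1, 0, -2; Σd² = 8
ρ = 1 − 6Σd² / [n(n²−1)] = 1 − 6×8 / (8×63) = 1 − 48/504 ≈ 0.905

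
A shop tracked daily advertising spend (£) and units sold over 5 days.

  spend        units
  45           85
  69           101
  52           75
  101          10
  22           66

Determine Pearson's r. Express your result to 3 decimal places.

n = 5, Σx = 289, Σy = 337, Σx² = 20175, Σy² = 27507, Σxy = 17156
nΣxy − ΣxΣy = 85780 − 97393 = -11613
nΣx² − (Σx)² = 100875 − 83521 = 17354; nΣy² − (Σy)² = 137535 − 113569 = 23966
r = -11613 / √(17354 × 23966) = -11613 / 20393.7727 ≈ -0.569

-0.569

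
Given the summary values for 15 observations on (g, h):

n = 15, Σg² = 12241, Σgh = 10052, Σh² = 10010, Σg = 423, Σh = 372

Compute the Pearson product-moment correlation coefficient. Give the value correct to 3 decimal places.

r = (nΣgh − ΣgΣh) / √[(nΣg² − (Σg)²)(nΣh² − (Σh)²)]
Numerator: 15×10052 − 423×372 = -6576
Denominator: √[(183615 − 178929)(150150 − 138384)] = √[4686 × 11766] = 7425.3267
r = -6576 / 7425.3267 ≈ -0.886

-0.886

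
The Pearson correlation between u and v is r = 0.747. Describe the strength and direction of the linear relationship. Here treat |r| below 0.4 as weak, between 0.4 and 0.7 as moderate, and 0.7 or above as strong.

r = 0.747 > 0 so the relationship is positive.
|r| = 0.747, which falls in the strong range.

strong positive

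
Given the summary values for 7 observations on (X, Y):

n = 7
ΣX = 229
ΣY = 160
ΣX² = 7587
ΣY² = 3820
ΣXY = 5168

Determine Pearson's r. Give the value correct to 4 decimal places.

-0.5317

r = (nΣXY − ΣXΣY) / √[(nΣX² − (ΣX)²)(nΣY² − (ΣY)²)]
Numerator: 7×5168 − 229×160 = -464
Denominator: √[(53109 − 52441)(26740 − 25600)] = √[668 × 1140] = 872.6511
r = -464 / 872.6511 ≈ -0.5317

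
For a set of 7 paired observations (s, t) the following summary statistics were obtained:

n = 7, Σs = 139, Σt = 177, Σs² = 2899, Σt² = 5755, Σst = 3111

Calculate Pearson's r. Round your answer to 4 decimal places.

-0.9578

r = (nΣst − ΣsΣt) / √[(nΣs² − (Σs)²)(nΣt² − (Σt)²)]
Numerator: 7×3111 − 139×177 = -2826
Denominator: √[(20293 − 19321)(40285 − 31329)] = √[972 × 8956] = 2950.4630
r = -2826 / 2950.4630 ≈ -0.9578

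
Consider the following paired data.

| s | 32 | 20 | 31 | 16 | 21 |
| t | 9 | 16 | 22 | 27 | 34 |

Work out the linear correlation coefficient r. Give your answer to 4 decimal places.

-0.5682

n = 5, Σs = 120, Σt = 108, Σs² = 3082, Σt² = 2706, Σst = 2436
nΣst − ΣsΣt = 12180 − 12960 = -780
nΣs² − (Σs)² = 15410 − 14400 = 1010; nΣt² − (Σt)² = 13530 − 11664 = 1866
r = -780 / √(1010 × 1866) = -780 / 1372.8292 ≈ -0.5682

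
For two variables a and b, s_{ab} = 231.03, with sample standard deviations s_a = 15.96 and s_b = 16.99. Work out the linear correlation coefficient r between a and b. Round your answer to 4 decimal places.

0.8520

r = Cov(a,b) / (s_a · s_b) = 231.03 / (15.96 × 16.99)
  = 231.03 / 271.1604 ≈ 0.8520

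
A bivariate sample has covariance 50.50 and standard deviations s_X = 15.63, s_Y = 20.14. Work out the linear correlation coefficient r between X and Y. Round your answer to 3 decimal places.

0.160

r = Cov(X,Y) / (s_X · s_Y) = 50.50 / (15.63 × 20.14)
  = 50.50 / 314.7882 ≈ 0.160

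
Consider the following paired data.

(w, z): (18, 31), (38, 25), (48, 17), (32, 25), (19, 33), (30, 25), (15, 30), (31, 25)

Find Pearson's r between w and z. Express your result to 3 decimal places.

n = 8, Σw = 231, Σz = 211, Σw² = 7543, Σz² = 5739, Σwz = 5726
nΣwz − ΣwΣz = 45808 − 48741 = -2933
nΣw² − (Σw)² = 60344 − 53361 = 6983; nΣz² − (Σz)² = 45912 − 44521 = 1391
r = -2933 / √(6983 × 1391) = -2933 / 3116.6253 ≈ -0.941

-0.941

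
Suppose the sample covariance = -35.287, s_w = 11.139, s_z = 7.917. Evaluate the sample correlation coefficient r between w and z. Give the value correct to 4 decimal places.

r = Cov(w,z) / (s_w · s_z) = -35.287 / (11.139 × 7.917)
  = -35.287 / 88.1875 ≈ -0.4001

-0.4001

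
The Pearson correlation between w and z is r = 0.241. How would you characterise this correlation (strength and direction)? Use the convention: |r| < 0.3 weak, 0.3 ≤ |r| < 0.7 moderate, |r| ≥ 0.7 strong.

r = 0.241 > 0 so the relationship is positive.
|r| = 0.241, which falls in the weak range.

weak positive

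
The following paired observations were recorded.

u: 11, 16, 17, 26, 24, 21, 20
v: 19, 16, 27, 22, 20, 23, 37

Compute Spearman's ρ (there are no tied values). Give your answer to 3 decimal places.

0.321

Rank u: 1, 2, 3, 7, 6, 5, 4
Rank v: 2, 1, 6, 4, 3, 5, 7
d = rank(u) − rank(v): -1, 1, -3, 3, 3, 0, -3; Σd² = 38
ρ = 1 − 6Σd² / [n(n²−1)] = 1 − 6×38 / (7×48) = 1 − 228/336 ≈ 0.321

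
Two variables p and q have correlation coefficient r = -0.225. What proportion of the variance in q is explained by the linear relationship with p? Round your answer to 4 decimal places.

0.0506

r² = (-0.225)² = 0.0506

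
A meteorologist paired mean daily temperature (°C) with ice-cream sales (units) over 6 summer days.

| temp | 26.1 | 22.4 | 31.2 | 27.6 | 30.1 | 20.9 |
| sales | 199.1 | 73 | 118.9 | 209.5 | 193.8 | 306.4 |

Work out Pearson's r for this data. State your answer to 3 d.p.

n = 6, Σx = 158.3, Σy = 1100.7, Σx² = 4260.99, Σy² = 234436.67, Σxy = 28560.73
nΣxy − ΣxΣy = 171364.38 − 174240.81 = -2876.43
nΣx² − (Σx)² = 25565.94 − 25058.89 = 507.05; nΣy² − (Σy)² = 1406620.02 − 1211540.49 = 195079.53
r = -2876.43 / √(507.05 × 195079.53) = -2876.43 / 9945.6058 ≈ -0.289

-0.289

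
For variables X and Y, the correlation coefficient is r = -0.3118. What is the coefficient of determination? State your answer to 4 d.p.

r² = (-0.3118)² = 0.0972

0.0972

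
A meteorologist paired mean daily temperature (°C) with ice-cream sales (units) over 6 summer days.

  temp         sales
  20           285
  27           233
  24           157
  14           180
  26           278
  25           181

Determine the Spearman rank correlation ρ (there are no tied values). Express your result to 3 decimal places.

Rank temp: 2, 6, 3, 1, 5, 4
Rank sales: 6, 4, 1, 2, 5, 3
d = rank(temp) − rank(sales): -4, 2, 2, -1, 0, 1; Σd² = 26
ρ = 1 − 6Σd² / [n(n²−1)] = 1 − 6×26 / (6×35) = 1 − 156/210 ≈ 0.257

0.257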